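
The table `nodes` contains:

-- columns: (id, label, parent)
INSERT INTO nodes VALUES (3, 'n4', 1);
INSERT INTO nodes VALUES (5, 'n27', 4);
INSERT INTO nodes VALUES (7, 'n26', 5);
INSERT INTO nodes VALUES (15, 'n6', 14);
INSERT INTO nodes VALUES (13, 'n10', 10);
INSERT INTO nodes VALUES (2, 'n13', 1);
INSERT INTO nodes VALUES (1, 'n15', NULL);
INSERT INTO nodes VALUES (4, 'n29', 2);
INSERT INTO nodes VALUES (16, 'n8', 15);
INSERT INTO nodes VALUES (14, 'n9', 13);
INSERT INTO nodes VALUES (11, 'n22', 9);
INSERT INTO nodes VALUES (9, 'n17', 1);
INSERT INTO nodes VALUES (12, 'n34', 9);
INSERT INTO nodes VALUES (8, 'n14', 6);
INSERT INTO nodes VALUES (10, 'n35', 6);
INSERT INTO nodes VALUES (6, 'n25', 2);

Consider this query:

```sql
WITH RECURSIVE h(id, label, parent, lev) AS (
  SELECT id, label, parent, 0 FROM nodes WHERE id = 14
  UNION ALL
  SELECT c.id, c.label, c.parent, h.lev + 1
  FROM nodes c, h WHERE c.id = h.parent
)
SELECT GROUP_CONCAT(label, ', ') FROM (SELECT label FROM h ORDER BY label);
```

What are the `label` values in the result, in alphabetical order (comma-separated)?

n10, n13, n15, n25, n35, n9

Base: id=14 (n9), parent=13, lev 0.
Iteration 1: join on id=13 -> n10 (id 13, parent=10, lev 1).
Iteration 2: join on id=10 -> n35 (id 10, parent=6, lev 2).
Iteration 3: join on id=6 -> n25 (id 6, parent=2, lev 3).
Iteration 4: join on id=2 -> n13 (id 2, parent=1, lev 4).
Iteration 5: join on id=1 -> n15 (id 1, parent=NULL, lev 5).
Iteration 6: parent is NULL; no match; recursion stops.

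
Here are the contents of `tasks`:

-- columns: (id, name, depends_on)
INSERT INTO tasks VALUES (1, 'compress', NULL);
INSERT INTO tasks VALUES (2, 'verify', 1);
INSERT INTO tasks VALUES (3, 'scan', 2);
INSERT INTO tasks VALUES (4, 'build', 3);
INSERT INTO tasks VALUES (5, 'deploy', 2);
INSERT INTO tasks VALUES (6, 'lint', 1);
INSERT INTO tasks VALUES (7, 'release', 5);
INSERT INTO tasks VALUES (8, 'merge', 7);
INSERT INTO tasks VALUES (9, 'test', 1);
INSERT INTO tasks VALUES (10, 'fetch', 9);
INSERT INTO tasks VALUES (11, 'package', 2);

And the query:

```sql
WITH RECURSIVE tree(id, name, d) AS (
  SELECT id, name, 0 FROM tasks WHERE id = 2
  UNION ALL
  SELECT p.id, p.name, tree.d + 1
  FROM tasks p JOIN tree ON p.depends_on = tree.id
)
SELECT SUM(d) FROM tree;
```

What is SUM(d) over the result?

Base: id=2 (verify) at d 0.
Iteration 1: rows with depends_on in {2} -> scan (id 3, d 1), deploy (id 5, d 1), package (id 11, d 1).
Iteration 2: rows with depends_on in {3,5,11} -> build (id 4, d 2), release (id 7, d 2).
Iteration 3: rows with depends_on in {4,7} -> merge (id 8, d 3).
Iteration 4: no rows with depends_on in {8}; recursion stops.
SUM(d) = 0 + 1 + 1 + 1 + 2 + 2 + 3 = 10.

10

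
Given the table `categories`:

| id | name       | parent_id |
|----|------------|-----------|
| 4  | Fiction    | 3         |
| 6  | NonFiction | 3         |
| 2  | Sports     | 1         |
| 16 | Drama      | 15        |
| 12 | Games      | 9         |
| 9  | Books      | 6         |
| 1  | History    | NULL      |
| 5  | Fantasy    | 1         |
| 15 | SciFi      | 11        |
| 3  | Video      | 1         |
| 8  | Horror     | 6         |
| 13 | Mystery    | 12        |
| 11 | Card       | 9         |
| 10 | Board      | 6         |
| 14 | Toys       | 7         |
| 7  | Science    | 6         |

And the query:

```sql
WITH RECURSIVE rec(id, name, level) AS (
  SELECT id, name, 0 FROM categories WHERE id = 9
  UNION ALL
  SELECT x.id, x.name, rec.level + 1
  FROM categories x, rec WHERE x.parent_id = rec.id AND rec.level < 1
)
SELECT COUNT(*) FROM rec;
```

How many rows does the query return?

Base: id=9 (Books) at level 0.
Iteration 1: rows with parent_id in {9} -> Card (id 11, level 1), Games (id 12, level 1).
Iteration 2: level < 1 fails for all current rows; recursion stops.
Total rows emitted: 3.

3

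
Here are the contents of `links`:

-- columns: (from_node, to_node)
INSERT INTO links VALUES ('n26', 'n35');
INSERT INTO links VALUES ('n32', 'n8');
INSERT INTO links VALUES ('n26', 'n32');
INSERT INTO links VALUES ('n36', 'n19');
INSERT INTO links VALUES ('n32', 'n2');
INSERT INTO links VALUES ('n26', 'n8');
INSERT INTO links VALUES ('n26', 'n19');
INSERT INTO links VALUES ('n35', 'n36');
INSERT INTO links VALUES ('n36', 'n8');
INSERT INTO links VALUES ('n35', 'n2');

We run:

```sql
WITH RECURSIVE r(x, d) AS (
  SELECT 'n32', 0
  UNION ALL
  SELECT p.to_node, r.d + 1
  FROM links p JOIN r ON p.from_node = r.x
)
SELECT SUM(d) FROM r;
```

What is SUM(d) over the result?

2

Base: (n32, d=0).
Iteration 1: edges from {n32} -> (n2, d=1), (n8, d=1).
Iteration 2: no outgoing edges from {n2,n8}; recursion stops.
SUM(d) = 0 + 1 + 1 = 2.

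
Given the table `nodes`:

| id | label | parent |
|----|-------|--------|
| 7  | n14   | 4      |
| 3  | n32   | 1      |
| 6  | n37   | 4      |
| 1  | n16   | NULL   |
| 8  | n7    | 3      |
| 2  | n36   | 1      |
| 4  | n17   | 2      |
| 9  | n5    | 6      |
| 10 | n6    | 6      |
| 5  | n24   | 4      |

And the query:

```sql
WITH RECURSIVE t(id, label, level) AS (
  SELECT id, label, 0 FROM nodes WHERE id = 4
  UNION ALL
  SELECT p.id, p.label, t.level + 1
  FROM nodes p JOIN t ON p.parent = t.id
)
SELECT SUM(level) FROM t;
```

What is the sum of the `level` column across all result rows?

Base: id=4 (n17) at level 0.
Iteration 1: rows with parent in {4} -> n24 (id 5, level 1), n37 (id 6, level 1), n14 (id 7, level 1).
Iteration 2: rows with parent in {5,6,7} -> n5 (id 9, level 2), n6 (id 10, level 2).
Iteration 3: no rows with parent in {9,10}; recursion stops.
SUM(level) = 0 + 1 + 1 + 1 + 2 + 2 = 7.

7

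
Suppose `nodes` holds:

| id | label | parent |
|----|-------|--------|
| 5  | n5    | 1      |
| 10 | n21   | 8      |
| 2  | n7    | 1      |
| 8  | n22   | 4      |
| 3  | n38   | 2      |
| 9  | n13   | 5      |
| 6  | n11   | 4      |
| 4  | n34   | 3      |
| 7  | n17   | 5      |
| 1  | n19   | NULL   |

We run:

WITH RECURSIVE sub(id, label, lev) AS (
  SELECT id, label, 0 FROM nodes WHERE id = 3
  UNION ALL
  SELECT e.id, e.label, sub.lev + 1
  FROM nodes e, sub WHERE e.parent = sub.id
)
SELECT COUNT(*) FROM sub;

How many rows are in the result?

Base: id=3 (n38) at lev 0.
Iteration 1: rows with parent in {3} -> n34 (id 4, lev 1).
Iteration 2: rows with parent in {4} -> n11 (id 6, lev 2), n22 (id 8, lev 2).
Iteration 3: rows with parent in {6,8} -> n21 (id 10, lev 3).
Iteration 4: no rows with parent in {10}; recursion stops.
Total rows emitted: 5.

5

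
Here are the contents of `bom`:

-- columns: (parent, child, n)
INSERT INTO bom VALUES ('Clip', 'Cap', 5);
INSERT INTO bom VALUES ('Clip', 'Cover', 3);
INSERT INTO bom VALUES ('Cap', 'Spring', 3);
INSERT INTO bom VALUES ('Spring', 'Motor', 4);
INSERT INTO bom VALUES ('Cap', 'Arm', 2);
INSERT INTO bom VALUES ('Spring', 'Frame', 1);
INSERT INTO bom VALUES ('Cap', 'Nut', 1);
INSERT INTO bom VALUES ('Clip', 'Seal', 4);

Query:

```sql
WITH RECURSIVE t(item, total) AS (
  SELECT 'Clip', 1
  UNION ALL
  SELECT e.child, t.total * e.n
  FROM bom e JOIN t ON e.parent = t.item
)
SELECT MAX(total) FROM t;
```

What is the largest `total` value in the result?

60

Base: (Clip, total=1).
Iteration 1: components of {Clip} -> Cap = 1*5 = 5, Cover = 1*3 = 3, Seal = 1*4 = 4.
Iteration 2: components of {Cap,Cover,Seal} -> Arm = 5*2 = 10, Nut = 5*1 = 5, Spring = 5*3 = 15.
Iteration 3: components of {Arm,Nut,Spring} -> Frame = 15*1 = 15, Motor = 15*4 = 60.
Iteration 4: no further components; recursion stops.
total values: 1, 5, 3, 4, 15, 10, 5, 60, 15; the maximum is 60.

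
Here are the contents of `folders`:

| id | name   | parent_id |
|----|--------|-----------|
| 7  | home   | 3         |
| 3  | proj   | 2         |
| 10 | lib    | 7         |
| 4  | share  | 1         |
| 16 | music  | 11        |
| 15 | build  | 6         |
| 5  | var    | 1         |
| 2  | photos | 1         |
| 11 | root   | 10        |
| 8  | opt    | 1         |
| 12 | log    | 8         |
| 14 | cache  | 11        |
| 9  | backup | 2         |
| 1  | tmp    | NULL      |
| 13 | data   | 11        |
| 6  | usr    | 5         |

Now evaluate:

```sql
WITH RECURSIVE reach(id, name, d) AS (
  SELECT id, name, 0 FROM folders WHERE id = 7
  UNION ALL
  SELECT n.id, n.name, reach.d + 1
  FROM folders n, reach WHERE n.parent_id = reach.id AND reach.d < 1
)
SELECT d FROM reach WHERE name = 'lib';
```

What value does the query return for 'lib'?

Base: id=7 (home) at d 0.
Iteration 1: rows with parent_id in {7} -> lib (id 10, d 1).
Iteration 2: d < 1 fails for all current rows; recursion stops.

1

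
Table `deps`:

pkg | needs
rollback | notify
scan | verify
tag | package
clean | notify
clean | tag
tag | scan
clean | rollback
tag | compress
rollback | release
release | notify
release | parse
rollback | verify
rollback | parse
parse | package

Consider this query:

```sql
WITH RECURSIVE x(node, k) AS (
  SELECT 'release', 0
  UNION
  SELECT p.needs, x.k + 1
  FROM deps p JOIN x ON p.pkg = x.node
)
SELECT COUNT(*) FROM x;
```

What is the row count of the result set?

Base: (release, k=0).
Iteration 1: edges from {release} -> (notify, k=1), (parse, k=1).
Iteration 2: edges from {notify,parse} -> (package, k=2).
Iteration 3: no outgoing edges from {package}; recursion stops.
Total rows emitted: 4.

4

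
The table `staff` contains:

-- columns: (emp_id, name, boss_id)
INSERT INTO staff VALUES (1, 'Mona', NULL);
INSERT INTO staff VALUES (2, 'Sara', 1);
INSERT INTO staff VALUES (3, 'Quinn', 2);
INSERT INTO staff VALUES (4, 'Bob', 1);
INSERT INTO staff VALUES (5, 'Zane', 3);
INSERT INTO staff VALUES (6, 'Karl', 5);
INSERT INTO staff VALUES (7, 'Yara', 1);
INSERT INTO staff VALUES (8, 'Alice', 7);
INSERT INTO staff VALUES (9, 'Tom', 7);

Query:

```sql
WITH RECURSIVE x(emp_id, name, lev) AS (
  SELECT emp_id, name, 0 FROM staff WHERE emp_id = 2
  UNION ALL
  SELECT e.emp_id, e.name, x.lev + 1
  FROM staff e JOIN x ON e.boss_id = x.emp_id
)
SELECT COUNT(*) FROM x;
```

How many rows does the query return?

4

Base: emp_id=2 (Sara) at lev 0.
Iteration 1: rows with boss_id in {2} -> Quinn (id 3, lev 1).
Iteration 2: rows with boss_id in {3} -> Zane (id 5, lev 2).
Iteration 3: rows with boss_id in {5} -> Karl (id 6, lev 3).
Iteration 4: no rows with boss_id in {6}; recursion stops.
Total rows emitted: 4.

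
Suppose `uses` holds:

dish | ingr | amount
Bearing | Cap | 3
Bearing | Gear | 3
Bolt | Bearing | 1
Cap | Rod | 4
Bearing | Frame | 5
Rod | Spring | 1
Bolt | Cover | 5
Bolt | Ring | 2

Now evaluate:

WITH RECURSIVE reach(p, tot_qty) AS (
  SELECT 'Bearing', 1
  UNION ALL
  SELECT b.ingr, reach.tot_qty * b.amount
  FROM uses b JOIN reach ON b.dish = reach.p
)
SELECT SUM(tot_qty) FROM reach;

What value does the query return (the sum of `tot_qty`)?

36

Base: (Bearing, tot_qty=1).
Iteration 1: components of {Bearing} -> Cap = 1*3 = 3, Frame = 1*5 = 5, Gear = 1*3 = 3.
Iteration 2: components of {Cap,Frame,Gear} -> Rod = 3*4 = 12.
Iteration 3: components of {Rod} -> Spring = 12*1 = 12.
Iteration 4: no further components; recursion stops.
SUM(tot_qty) = 1 + 3 + 5 + 3 + 12 + 12 = 36.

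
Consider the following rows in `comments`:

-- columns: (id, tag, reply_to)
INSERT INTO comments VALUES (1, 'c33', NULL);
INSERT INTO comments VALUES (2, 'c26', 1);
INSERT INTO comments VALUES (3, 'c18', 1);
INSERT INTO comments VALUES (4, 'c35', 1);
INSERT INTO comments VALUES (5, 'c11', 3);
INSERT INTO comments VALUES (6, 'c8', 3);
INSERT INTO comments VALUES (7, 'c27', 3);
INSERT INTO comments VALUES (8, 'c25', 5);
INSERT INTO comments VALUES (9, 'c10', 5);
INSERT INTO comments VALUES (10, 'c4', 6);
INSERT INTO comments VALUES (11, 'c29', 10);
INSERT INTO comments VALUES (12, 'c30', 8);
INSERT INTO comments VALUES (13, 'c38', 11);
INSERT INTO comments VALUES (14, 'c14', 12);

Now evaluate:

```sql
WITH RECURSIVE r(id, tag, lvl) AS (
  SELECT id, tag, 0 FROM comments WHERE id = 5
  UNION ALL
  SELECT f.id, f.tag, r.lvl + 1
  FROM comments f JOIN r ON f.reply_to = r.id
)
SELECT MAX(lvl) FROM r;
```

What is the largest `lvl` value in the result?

Base: id=5 (c11) at lvl 0.
Iteration 1: rows with reply_to in {5} -> c25 (id 8, lvl 1), c10 (id 9, lvl 1).
Iteration 2: rows with reply_to in {8,9} -> c30 (id 12, lvl 2).
Iteration 3: rows with reply_to in {12} -> c14 (id 14, lvl 3).
Iteration 4: no rows with reply_to in {14}; recursion stops.
lvl values: 0, 1, 1, 2, 3; the maximum is 3.

3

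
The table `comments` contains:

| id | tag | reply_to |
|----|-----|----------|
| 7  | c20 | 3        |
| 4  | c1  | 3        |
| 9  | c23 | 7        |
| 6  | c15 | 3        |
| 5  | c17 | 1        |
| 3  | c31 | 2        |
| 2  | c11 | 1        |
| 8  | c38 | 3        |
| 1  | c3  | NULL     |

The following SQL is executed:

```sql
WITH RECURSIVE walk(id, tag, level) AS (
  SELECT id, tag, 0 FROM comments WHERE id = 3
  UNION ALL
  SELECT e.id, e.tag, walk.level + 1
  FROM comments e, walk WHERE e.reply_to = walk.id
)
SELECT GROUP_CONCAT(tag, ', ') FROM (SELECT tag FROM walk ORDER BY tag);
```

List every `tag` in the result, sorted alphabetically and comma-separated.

Base: id=3 (c31) at level 0.
Iteration 1: rows with reply_to in {3} -> c1 (id 4, level 1), c15 (id 6, level 1), c20 (id 7, level 1), c38 (id 8, level 1).
Iteration 2: rows with reply_to in {4,6,7,8} -> c23 (id 9, level 2).
Iteration 3: no rows with reply_to in {9}; recursion stops.

c1, c15, c20, c23, c31, c38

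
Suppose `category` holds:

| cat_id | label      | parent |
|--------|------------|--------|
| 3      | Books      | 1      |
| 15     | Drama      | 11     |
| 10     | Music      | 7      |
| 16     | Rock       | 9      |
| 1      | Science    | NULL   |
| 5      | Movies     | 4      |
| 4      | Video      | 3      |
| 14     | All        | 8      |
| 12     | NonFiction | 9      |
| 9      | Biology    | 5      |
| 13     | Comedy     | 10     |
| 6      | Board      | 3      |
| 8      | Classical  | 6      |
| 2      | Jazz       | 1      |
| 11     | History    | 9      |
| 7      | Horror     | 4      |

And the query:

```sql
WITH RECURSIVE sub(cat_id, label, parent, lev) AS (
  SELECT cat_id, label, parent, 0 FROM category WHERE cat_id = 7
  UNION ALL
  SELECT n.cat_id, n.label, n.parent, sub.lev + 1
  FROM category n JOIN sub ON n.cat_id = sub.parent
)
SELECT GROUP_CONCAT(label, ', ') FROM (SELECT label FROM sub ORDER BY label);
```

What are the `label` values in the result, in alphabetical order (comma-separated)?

Base: cat_id=7 (Horror), parent=4, lev 0.
Iteration 1: join on cat_id=4 -> Video (id 4, parent=3, lev 1).
Iteration 2: join on cat_id=3 -> Books (id 3, parent=1, lev 2).
Iteration 3: join on cat_id=1 -> Science (id 1, parent=NULL, lev 3).
Iteration 4: parent is NULL; no match; recursion stops.

Books, Horror, Science, Video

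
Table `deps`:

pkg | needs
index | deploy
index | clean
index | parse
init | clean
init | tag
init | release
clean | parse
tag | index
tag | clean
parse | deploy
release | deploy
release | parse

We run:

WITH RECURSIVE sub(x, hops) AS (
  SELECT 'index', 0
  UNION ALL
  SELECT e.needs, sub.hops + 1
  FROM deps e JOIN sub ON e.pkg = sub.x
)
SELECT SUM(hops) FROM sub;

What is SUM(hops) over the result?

Base: (index, hops=0).
Iteration 1: edges from {index} -> (clean, hops=1), (deploy, hops=1), (parse, hops=1).
Iteration 2: edges from {clean,deploy,parse} -> (deploy, hops=2), (parse, hops=2).
Iteration 3: edges from {deploy,parse} -> (deploy, hops=3).
Iteration 4: no outgoing edges from {deploy}; recursion stops.
SUM(hops) = 0 + 1 + 1 + 1 + 2 + 2 + 3 = 10.

10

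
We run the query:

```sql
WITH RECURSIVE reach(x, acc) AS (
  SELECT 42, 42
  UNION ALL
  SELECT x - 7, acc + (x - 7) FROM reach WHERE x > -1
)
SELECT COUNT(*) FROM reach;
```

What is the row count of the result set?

Base: x=42, acc=42.
Iteration 1: 42 > -1 holds -> x = 42 - 7 = 35, acc = 42 + 35 = 77.
Iteration 2: 35 > -1 holds -> x = 35 - 7 = 28, acc = 77 + 28 = 105.
Iteration 3: 28 > -1 holds -> x = 28 - 7 = 21, acc = 105 + 21 = 126.
Iteration 4: 21 > -1 holds -> x = 21 - 7 = 14, acc = 126 + 14 = 140.
Iteration 5: 14 > -1 holds -> x = 14 - 7 = 7, acc = 140 + 7 = 147.
Iteration 6: 7 > -1 holds -> x = 7 - 7 = 0, acc = 147 + 0 = 147.
Iteration 7: 0 > -1 holds -> x = 0 - 7 = -7, acc = 147 + -7 = 140.
Iteration 8: -7 > -1 fails; recursion stops.
Total rows emitted: 8.

8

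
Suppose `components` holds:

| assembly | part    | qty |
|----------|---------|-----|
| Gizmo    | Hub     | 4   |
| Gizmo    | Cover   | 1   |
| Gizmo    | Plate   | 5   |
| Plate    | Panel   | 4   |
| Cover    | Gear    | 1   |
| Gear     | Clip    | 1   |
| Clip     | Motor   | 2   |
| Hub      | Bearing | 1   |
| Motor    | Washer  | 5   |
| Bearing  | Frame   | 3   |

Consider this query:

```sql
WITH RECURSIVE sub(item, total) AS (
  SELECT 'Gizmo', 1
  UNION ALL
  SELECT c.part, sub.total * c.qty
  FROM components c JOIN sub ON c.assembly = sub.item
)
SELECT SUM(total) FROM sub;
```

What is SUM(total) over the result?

61

Base: (Gizmo, total=1).
Iteration 1: components of {Gizmo} -> Cover = 1*1 = 1, Hub = 1*4 = 4, Plate = 1*5 = 5.
Iteration 2: components of {Cover,Hub,Plate} -> Bearing = 4*1 = 4, Gear = 1*1 = 1, Panel = 5*4 = 20.
Iteration 3: components of {Bearing,Gear,Panel} -> Clip = 1*1 = 1, Frame = 4*3 = 12.
Iteration 4: components of {Clip,Frame} -> Motor = 1*2 = 2.
Iteration 5: components of {Motor} -> Washer = 2*5 = 10.
Iteration 6: no further components; recursion stops.
SUM(total) = 1 + 4 + 1 + 5 + 4 + 1 + 20 + 12 + 1 + 2 + 10 = 61.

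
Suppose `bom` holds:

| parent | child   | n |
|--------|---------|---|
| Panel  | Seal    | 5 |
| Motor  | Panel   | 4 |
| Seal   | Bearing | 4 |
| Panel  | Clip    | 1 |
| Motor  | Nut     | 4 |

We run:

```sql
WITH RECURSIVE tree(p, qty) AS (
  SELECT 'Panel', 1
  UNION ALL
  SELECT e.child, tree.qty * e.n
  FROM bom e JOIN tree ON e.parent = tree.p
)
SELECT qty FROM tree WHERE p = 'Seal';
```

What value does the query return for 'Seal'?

5

Base: (Panel, qty=1).
Iteration 1: components of {Panel} -> Clip = 1*1 = 1, Seal = 1*5 = 5.
Iteration 2: components of {Clip,Seal} -> Bearing = 5*4 = 20.
Iteration 3: no further components; recursion stops.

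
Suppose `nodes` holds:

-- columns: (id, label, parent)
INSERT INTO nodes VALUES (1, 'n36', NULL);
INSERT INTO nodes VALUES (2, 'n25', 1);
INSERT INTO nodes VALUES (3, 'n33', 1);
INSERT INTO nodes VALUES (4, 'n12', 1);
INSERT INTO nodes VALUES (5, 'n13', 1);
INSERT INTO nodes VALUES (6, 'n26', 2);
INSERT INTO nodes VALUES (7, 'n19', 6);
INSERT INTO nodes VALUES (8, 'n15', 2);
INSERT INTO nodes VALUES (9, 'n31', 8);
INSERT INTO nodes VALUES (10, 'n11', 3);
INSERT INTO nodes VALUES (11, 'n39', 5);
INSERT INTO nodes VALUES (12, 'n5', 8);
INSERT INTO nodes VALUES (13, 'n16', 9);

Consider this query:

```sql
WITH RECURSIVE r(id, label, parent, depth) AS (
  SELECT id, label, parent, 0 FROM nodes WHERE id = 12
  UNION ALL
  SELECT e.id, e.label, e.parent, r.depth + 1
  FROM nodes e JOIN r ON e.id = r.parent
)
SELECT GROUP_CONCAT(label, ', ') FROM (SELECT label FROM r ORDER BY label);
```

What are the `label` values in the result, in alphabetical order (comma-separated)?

Base: id=12 (n5), parent=8, depth 0.
Iteration 1: join on id=8 -> n15 (id 8, parent=2, depth 1).
Iteration 2: join on id=2 -> n25 (id 2, parent=1, depth 2).
Iteration 3: join on id=1 -> n36 (id 1, parent=NULL, depth 3).
Iteration 4: parent is NULL; no match; recursion stops.

n15, n25, n36, n5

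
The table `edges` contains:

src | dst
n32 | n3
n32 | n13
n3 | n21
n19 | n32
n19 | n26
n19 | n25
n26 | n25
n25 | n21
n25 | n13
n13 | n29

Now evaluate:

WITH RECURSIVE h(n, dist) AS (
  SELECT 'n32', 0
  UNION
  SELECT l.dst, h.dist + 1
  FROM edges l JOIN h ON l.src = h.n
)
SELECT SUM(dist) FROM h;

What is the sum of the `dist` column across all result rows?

Base: (n32, dist=0).
Iteration 1: edges from {n32} -> (n13, dist=1), (n3, dist=1).
Iteration 2: edges from {n13,n3} -> (n21, dist=2), (n29, dist=2).
Iteration 3: no outgoing edges from {n21,n29}; recursion stops.
SUM(dist) = 0 + 1 + 1 + 2 + 2 = 6.

6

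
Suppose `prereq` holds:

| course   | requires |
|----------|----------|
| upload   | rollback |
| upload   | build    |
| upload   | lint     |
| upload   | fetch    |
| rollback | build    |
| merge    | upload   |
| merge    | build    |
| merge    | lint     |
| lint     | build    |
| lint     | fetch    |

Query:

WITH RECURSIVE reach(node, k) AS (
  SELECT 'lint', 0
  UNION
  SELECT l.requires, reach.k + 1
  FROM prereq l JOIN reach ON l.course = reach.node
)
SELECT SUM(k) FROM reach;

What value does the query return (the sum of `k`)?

2

Base: (lint, k=0).
Iteration 1: edges from {lint} -> (build, k=1), (fetch, k=1).
Iteration 2: no outgoing edges from {build,fetch}; recursion stops.
SUM(k) = 0 + 1 + 1 = 2.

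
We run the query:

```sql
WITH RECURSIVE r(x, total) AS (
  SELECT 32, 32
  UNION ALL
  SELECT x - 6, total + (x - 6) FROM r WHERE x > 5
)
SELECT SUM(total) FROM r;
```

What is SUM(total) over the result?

Base: x=32, total=32.
Iteration 1: 32 > 5 holds -> x = 32 - 6 = 26, total = 32 + 26 = 58.
Iteration 2: 26 > 5 holds -> x = 26 - 6 = 20, total = 58 + 20 = 78.
Iteration 3: 20 > 5 holds -> x = 20 - 6 = 14, total = 78 + 14 = 92.
Iteration 4: 14 > 5 holds -> x = 14 - 6 = 8, total = 92 + 8 = 100.
Iteration 5: 8 > 5 holds -> x = 8 - 6 = 2, total = 100 + 2 = 102.
Iteration 6: 2 > 5 fails; recursion stops.
SUM(total) = 32 + 58 + 78 + 92 + 100 + 102 = 462.

462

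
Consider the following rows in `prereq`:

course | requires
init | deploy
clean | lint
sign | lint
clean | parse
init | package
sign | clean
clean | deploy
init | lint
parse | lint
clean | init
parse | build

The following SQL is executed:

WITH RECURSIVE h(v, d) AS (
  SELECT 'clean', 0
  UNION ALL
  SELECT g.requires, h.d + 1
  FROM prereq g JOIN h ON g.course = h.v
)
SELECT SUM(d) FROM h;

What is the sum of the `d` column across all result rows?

14

Base: (clean, d=0).
Iteration 1: edges from {clean} -> (deploy, d=1), (init, d=1), (lint, d=1), (parse, d=1).
Iteration 2: edges from {deploy,init,lint,parse} -> (build, d=2), (deploy, d=2), (lint, d=2) x2, (package, d=2). [UNION ALL keeps all 5 new rows, including repeats]
Iteration 3: no outgoing edges from {build,deploy,lint,package}; recursion stops.
SUM(d) = 0 + 1 + 1 + 1 + 1 + 2 + 2 + 2 + 2 + 2 = 14.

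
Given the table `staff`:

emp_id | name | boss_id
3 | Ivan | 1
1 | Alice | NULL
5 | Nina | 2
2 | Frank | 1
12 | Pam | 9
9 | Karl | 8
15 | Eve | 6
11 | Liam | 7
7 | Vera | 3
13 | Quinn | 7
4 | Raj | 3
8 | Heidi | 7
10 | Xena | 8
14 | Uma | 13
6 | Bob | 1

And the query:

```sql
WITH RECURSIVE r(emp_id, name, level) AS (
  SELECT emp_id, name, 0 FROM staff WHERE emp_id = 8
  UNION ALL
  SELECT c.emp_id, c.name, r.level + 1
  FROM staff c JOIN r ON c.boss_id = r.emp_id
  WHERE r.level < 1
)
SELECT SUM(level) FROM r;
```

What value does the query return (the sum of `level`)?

2

Base: emp_id=8 (Heidi) at level 0.
Iteration 1: rows with boss_id in {8} -> Karl (id 9, level 1), Xena (id 10, level 1).
Iteration 2: level < 1 fails for all current rows; recursion stops.
SUM(level) = 0 + 1 + 1 = 2.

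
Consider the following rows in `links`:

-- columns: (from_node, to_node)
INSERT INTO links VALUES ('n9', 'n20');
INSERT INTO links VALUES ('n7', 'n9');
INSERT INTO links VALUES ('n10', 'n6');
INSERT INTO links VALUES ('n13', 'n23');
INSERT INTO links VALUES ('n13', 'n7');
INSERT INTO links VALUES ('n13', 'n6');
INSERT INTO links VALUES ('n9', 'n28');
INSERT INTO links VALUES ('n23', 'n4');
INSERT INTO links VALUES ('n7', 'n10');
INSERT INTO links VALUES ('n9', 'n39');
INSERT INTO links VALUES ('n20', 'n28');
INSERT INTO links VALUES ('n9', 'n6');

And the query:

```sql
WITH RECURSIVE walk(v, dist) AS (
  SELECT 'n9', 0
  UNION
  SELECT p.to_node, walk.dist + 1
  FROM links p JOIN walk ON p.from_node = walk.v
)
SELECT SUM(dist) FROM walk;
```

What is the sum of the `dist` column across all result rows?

6

Base: (n9, dist=0).
Iteration 1: edges from {n9} -> (n20, dist=1), (n28, dist=1), (n39, dist=1), (n6, dist=1).
Iteration 2: edges from {n20,n28,n39,n6} -> (n28, dist=2).
Iteration 3: no outgoing edges from {n28}; recursion stops.
SUM(dist) = 0 + 1 + 1 + 1 + 1 + 2 = 6.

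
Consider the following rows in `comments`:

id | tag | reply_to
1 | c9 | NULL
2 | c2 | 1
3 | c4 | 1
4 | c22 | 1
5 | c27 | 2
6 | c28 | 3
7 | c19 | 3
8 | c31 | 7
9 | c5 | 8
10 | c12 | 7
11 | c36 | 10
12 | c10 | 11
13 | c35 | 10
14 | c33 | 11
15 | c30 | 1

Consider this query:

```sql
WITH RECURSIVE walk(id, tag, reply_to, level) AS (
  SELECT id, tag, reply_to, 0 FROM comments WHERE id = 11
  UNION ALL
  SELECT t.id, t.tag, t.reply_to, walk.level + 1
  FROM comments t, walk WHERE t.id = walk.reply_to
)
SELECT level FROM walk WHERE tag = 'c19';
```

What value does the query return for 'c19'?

2

Base: id=11 (c36), reply_to=10, level 0.
Iteration 1: join on id=10 -> c12 (id 10, reply_to=7, level 1).
Iteration 2: join on id=7 -> c19 (id 7, reply_to=3, level 2).
Iteration 3: join on id=3 -> c4 (id 3, reply_to=1, level 3).
Iteration 4: join on id=1 -> c9 (id 1, reply_to=NULL, level 4).
Iteration 5: reply_to is NULL; no match; recursion stops.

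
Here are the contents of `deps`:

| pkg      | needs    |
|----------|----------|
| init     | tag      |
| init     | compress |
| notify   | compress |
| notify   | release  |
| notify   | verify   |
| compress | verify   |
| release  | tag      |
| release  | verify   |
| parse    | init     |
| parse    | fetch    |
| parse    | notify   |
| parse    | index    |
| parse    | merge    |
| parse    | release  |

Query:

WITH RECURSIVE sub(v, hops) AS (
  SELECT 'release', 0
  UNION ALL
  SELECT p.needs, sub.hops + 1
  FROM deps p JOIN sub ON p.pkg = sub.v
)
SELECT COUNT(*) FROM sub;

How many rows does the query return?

3

Base: (release, hops=0).
Iteration 1: edges from {release} -> (tag, hops=1), (verify, hops=1).
Iteration 2: no outgoing edges from {tag,verify}; recursion stops.
Total rows emitted: 3.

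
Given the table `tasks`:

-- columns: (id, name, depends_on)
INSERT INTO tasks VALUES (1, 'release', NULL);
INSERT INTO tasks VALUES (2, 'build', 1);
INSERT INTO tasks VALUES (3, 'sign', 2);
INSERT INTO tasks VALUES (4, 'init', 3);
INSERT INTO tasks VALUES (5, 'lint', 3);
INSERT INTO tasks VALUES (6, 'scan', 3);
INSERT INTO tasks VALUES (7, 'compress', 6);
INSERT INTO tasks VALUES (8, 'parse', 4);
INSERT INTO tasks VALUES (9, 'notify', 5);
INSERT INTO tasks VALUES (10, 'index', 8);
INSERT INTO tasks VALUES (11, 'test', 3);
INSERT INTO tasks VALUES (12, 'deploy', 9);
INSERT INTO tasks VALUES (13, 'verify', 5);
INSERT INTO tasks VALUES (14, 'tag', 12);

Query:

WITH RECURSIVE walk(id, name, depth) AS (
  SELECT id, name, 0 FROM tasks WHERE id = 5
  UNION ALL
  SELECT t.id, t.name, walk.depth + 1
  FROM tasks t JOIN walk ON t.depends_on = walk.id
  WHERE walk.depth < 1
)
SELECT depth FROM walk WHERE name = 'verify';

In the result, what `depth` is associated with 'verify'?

Base: id=5 (lint) at depth 0.
Iteration 1: rows with depends_on in {5} -> notify (id 9, depth 1), verify (id 13, depth 1).
Iteration 2: depth < 1 fails for all current rows; recursion stops.

1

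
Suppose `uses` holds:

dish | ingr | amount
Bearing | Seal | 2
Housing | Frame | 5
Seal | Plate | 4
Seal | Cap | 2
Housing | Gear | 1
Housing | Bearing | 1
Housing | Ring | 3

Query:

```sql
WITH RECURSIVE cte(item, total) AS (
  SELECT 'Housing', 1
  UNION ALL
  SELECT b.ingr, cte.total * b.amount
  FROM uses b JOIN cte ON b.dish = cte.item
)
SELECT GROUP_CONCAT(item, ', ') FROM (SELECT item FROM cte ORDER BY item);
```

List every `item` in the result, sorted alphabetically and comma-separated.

Base: (Housing, total=1).
Iteration 1: components of {Housing} -> Bearing = 1*1 = 1, Frame = 1*5 = 5, Gear = 1*1 = 1, Ring = 1*3 = 3.
Iteration 2: components of {Bearing,Frame,Gear,Ring} -> Seal = 1*2 = 2.
Iteration 3: components of {Seal} -> Cap = 2*2 = 4, Plate = 2*4 = 8.
Iteration 4: no further components; recursion stops.

Bearing, Cap, Frame, Gear, Housing, Plate, Ring, Seal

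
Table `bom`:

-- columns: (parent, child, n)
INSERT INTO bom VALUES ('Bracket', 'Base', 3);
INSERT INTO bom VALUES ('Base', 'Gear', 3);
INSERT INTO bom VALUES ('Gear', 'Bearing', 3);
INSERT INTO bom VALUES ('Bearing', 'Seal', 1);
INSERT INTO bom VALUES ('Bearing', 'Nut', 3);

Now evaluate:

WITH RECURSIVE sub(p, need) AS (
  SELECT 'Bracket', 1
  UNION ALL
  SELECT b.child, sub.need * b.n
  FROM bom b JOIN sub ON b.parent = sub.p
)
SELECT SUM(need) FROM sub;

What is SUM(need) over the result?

148

Base: (Bracket, need=1).
Iteration 1: components of {Bracket} -> Base = 1*3 = 3.
Iteration 2: components of {Base} -> Gear = 3*3 = 9.
Iteration 3: components of {Gear} -> Bearing = 9*3 = 27.
Iteration 4: components of {Bearing} -> Nut = 27*3 = 81, Seal = 27*1 = 27.
Iteration 5: no further components; recursion stops.
SUM(need) = 1 + 3 + 9 + 27 + 27 + 81 = 148.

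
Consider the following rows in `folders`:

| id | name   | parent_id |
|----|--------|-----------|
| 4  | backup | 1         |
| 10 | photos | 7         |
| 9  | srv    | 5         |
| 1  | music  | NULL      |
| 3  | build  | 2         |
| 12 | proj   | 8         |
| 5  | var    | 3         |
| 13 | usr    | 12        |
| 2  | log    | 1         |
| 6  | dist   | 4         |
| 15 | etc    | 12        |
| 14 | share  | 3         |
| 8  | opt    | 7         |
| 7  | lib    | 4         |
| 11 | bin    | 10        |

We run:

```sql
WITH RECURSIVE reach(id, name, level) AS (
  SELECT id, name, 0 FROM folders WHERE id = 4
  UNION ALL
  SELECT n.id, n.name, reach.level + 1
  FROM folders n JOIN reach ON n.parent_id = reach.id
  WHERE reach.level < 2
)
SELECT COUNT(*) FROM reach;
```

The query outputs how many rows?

5

Base: id=4 (backup) at level 0.
Iteration 1: rows with parent_id in {4} -> dist (id 6, level 1), lib (id 7, level 1).
Iteration 2: rows with parent_id in {6,7} -> opt (id 8, level 2), photos (id 10, level 2).
Iteration 3: level < 2 fails for all current rows; recursion stops.
Total rows emitted: 5.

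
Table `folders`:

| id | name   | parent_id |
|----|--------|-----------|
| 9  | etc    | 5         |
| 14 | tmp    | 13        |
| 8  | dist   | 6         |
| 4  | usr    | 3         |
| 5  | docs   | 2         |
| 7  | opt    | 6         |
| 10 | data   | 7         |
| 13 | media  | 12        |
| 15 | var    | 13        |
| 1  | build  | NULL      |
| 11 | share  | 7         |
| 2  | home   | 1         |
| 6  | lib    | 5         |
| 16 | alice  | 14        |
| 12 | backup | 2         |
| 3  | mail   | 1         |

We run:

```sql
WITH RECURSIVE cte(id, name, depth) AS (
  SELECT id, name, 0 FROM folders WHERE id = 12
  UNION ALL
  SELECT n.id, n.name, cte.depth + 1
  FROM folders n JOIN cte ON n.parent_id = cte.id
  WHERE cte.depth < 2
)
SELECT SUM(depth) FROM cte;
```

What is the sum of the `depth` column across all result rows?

5

Base: id=12 (backup) at depth 0.
Iteration 1: rows with parent_id in {12} -> media (id 13, depth 1).
Iteration 2: rows with parent_id in {13} -> tmp (id 14, depth 2), var (id 15, depth 2).
Iteration 3: depth < 2 fails for all current rows; recursion stops.
SUM(depth) = 0 + 1 + 2 + 2 = 5.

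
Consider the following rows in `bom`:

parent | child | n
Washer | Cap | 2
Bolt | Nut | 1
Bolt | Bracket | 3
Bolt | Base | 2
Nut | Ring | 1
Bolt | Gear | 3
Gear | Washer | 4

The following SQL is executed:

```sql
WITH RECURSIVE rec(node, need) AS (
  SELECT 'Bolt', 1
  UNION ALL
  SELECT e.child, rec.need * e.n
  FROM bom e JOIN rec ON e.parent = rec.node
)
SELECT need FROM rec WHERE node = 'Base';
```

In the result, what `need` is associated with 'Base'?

Base: (Bolt, need=1).
Iteration 1: components of {Bolt} -> Base = 1*2 = 2, Bracket = 1*3 = 3, Gear = 1*3 = 3, Nut = 1*1 = 1.
Iteration 2: components of {Base,Bracket,Gear,Nut} -> Ring = 1*1 = 1, Washer = 3*4 = 12.
Iteration 3: components of {Ring,Washer} -> Cap = 12*2 = 24.
Iteration 4: no further components; recursion stops.

2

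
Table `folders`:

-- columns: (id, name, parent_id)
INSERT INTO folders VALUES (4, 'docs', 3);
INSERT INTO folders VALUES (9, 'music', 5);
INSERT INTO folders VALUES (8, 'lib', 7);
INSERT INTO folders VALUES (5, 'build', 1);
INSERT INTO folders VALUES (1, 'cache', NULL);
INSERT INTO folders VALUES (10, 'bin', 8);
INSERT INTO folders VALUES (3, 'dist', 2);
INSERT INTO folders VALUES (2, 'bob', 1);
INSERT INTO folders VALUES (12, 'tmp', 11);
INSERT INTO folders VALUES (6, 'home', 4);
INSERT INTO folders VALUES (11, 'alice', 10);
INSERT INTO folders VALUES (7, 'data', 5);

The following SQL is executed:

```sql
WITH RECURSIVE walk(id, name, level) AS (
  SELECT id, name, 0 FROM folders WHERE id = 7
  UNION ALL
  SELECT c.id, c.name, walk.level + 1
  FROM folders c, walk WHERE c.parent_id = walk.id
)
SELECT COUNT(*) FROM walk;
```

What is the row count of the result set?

5

Base: id=7 (data) at level 0.
Iteration 1: rows with parent_id in {7} -> lib (id 8, level 1).
Iteration 2: rows with parent_id in {8} -> bin (id 10, level 2).
Iteration 3: rows with parent_id in {10} -> alice (id 11, level 3).
Iteration 4: rows with parent_id in {11} -> tmp (id 12, level 4).
Iteration 5: no rows with parent_id in {12}; recursion stops.
Total rows emitted: 5.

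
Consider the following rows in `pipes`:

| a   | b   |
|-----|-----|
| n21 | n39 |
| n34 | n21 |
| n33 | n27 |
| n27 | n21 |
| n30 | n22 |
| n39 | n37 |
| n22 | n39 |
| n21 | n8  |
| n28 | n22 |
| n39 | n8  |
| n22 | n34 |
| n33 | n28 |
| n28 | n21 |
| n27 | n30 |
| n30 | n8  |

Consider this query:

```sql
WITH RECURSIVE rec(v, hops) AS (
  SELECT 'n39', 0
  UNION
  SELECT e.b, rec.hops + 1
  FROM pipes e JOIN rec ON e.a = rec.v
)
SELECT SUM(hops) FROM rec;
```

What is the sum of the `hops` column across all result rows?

2

Base: (n39, hops=0).
Iteration 1: edges from {n39} -> (n37, hops=1), (n8, hops=1).
Iteration 2: no outgoing edges from {n37,n8}; recursion stops.
SUM(hops) = 0 + 1 + 1 = 2.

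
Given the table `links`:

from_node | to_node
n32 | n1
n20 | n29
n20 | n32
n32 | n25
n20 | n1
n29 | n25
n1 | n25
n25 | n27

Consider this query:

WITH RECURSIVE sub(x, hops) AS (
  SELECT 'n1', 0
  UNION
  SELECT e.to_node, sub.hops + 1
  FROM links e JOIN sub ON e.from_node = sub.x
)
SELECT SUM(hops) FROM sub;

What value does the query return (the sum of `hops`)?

3

Base: (n1, hops=0).
Iteration 1: edges from {n1} -> (n25, hops=1).
Iteration 2: edges from {n25} -> (n27, hops=2).
Iteration 3: no outgoing edges from {n27}; recursion stops.
SUM(hops) = 0 + 1 + 2 = 3.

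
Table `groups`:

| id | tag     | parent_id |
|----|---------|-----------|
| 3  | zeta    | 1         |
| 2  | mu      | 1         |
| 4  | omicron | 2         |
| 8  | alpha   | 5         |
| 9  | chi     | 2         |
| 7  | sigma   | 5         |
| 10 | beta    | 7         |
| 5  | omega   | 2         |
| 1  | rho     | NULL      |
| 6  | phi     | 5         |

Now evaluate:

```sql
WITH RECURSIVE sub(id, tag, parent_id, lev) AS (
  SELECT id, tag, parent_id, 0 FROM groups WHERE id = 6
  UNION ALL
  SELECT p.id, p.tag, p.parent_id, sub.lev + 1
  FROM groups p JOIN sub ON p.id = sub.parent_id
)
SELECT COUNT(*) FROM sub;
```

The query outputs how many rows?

Base: id=6 (phi), parent_id=5, lev 0.
Iteration 1: join on id=5 -> omega (id 5, parent_id=2, lev 1).
Iteration 2: join on id=2 -> mu (id 2, parent_id=1, lev 2).
Iteration 3: join on id=1 -> rho (id 1, parent_id=NULL, lev 3).
Iteration 4: parent_id is NULL; no match; recursion stops.
Total rows emitted: 4.

4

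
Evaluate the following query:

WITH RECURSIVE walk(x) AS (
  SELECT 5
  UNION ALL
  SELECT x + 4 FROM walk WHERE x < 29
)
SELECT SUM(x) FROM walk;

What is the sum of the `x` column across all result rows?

Base: x=5.
Iteration 1: 5 < 29 holds -> x = 5 + 4 = 9.
Iteration 2: 9 < 29 holds -> x = 9 + 4 = 13.
Iteration 3: 13 < 29 holds -> x = 13 + 4 = 17.
Iteration 4: 17 < 29 holds -> x = 17 + 4 = 21.
Iteration 5: 21 < 29 holds -> x = 21 + 4 = 25.
Iteration 6: 25 < 29 holds -> x = 25 + 4 = 29.
Iteration 7: 29 < 29 fails; recursion stops.
SUM(x) = 5 + 9 + 13 + 17 + 21 + 25 + 29 = 119.

119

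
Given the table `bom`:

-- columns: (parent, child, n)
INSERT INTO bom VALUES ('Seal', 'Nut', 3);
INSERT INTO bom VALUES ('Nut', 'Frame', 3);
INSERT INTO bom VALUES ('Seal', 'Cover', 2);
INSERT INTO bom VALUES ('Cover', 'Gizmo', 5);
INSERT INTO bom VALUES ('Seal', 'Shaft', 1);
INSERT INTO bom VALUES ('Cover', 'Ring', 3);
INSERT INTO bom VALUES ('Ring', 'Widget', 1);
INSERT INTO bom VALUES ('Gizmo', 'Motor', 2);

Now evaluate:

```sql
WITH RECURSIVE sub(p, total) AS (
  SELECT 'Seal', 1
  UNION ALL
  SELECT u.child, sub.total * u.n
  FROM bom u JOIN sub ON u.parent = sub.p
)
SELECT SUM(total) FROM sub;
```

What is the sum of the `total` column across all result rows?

58

Base: (Seal, total=1).
Iteration 1: components of {Seal} -> Cover = 1*2 = 2, Nut = 1*3 = 3, Shaft = 1*1 = 1.
Iteration 2: components of {Cover,Nut,Shaft} -> Frame = 3*3 = 9, Gizmo = 2*5 = 10, Ring = 2*3 = 6.
Iteration 3: components of {Frame,Gizmo,Ring} -> Motor = 10*2 = 20, Widget = 6*1 = 6.
Iteration 4: no further components; recursion stops.
SUM(total) = 1 + 3 + 2 + 1 + 9 + 10 + 6 + 20 + 6 = 58.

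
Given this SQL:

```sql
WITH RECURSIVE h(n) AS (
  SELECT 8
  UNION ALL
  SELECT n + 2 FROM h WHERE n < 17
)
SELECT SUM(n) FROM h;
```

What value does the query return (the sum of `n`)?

78

Base: n=8.
Iteration 1: 8 < 17 holds -> n = 8 + 2 = 10.
Iteration 2: 10 < 17 holds -> n = 10 + 2 = 12.
Iteration 3: 12 < 17 holds -> n = 12 + 2 = 14.
Iteration 4: 14 < 17 holds -> n = 14 + 2 = 16.
Iteration 5: 16 < 17 holds -> n = 16 + 2 = 18.
Iteration 6: 18 < 17 fails; recursion stops.
SUM(n) = 8 + 10 + 12 + 14 + 16 + 18 = 78.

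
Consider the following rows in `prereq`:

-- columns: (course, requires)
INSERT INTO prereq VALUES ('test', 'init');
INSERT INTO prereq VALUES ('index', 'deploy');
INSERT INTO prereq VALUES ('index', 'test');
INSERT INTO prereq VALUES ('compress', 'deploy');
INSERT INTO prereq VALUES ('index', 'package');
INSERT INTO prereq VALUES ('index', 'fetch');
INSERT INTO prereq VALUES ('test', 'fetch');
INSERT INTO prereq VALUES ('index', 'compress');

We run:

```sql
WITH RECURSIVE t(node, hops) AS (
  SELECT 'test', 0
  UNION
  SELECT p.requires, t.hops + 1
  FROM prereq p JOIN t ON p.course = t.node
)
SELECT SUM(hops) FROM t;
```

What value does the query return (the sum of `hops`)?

2

Base: (test, hops=0).
Iteration 1: edges from {test} -> (fetch, hops=1), (init, hops=1).
Iteration 2: no outgoing edges from {fetch,init}; recursion stops.
SUM(hops) = 0 + 1 + 1 = 2.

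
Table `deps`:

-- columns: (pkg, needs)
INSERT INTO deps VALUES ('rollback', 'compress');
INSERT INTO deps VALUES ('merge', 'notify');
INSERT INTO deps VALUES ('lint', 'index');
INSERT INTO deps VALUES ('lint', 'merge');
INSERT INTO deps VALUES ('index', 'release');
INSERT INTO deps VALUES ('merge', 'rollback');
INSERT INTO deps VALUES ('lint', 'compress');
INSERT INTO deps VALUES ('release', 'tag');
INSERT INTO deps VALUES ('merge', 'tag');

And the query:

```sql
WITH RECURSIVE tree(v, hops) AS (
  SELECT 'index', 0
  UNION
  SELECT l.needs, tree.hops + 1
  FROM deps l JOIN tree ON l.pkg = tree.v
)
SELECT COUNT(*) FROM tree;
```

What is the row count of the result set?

Base: (index, hops=0).
Iteration 1: edges from {index} -> (release, hops=1).
Iteration 2: edges from {release} -> (tag, hops=2).
Iteration 3: no outgoing edges from {tag}; recursion stops.
Total rows emitted: 3.

3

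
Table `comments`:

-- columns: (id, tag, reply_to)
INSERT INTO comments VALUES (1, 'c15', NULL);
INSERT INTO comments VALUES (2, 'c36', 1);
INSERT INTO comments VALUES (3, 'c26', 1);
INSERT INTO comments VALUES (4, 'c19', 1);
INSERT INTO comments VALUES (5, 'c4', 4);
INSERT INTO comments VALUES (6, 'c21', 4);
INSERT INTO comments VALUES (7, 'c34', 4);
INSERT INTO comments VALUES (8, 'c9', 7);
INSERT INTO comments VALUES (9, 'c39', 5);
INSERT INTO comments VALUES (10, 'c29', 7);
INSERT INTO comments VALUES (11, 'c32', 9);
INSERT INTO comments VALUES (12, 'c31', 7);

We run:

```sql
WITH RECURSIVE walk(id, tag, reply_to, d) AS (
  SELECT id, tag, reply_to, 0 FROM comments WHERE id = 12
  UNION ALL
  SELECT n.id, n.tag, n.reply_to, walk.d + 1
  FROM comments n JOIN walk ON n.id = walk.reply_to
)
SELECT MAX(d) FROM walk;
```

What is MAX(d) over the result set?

3

Base: id=12 (c31), reply_to=7, d 0.
Iteration 1: join on id=7 -> c34 (id 7, reply_to=4, d 1).
Iteration 2: join on id=4 -> c19 (id 4, reply_to=1, d 2).
Iteration 3: join on id=1 -> c15 (id 1, reply_to=NULL, d 3).
Iteration 4: reply_to is NULL; no match; recursion stops.
d values: 0, 1, 2, 3; the maximum is 3.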